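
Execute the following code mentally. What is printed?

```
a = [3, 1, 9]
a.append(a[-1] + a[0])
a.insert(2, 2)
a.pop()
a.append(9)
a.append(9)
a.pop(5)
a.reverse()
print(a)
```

append a[-1]+a[0] = 9+3 = 12 → [3, 1, 9, 12]
insert 2 at 2 → [3, 1, 2, 9, 12]
pop() removes 12 → [3, 1, 2, 9]
append 9 → [3, 1, 2, 9, 9]
append 9 → [3, 1, 2, 9, 9, 9]
pop(5) removes 9 → [3, 1, 2, 9, 9]
reverse → [9, 9, 2, 1, 3]

[9, 9, 2, 1, 3]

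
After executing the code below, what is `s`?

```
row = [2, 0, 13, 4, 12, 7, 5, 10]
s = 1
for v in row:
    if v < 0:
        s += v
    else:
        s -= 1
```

-7

v=2: not <0, s = 1-1 = 0
v=0: not <0, s = 0-1 = -1
v=13: not <0, s = (-1)-1 = -2
v=4: not <0, s = (-2)-1 = -3
v=12: not <0, s = (-3)-1 = -4
v=7: not <0, s = (-4)-1 = -5
v=5: not <0, s = (-5)-1 = -6
v=10: not <0, s = (-6)-1 = -7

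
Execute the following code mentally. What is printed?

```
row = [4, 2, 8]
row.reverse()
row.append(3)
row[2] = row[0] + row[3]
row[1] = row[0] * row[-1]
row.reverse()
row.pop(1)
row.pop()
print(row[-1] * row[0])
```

reverse → [8, 2, 4]
append 3 → [8, 2, 4, 3]
row[2] = row[0]+row[3] = 8+3 = 11 → [8, 2, 11, 3]
row[1] = row[0]*row[-1] = 8*3 = 24 → [8, 24, 11, 3]
reverse → [3, 11, 24, 8]
pop(1) removes 11 → [3, 24, 8]
pop() removes 8 → [3, 24]
row[-1]*row[0] = 24*3 = 72

72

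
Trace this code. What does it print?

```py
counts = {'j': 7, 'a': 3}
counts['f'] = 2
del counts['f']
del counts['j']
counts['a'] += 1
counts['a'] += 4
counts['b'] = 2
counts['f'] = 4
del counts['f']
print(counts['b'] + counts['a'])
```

10

counts['f'] = 2 → {'j': 7, 'a': 3, 'f': 2}
del 'f' → {'j': 7, 'a': 3}
del 'j' → {'a': 3}
counts['a'] = 3+1 = 4 → {'a': 4}
counts['a'] = 4+4 = 8 → {'a': 8}
counts['b'] = 2 → {'a': 8, 'b': 2}
counts['f'] = 4 → {'a': 8, 'b': 2, 'f': 4}
del 'f' → {'a': 8, 'b': 2}
counts['b']+counts['a'] = 2+8 = 10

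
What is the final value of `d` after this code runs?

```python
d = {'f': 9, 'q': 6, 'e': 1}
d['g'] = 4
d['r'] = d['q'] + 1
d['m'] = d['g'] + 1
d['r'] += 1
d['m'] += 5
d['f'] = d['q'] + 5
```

d['g'] = 4 → {'f': 9, 'q': 6, 'e': 1, 'g': 4}
d['r'] = d['q']+1 = 7 → {'f': 9, 'q': 6, 'e': 1, 'g': 4, 'r': 7}
d['m'] = d['g']+1 = 5 → {'f': 9, 'q': 6, 'e': 1, 'g': 4, 'r': 7, 'm': 5}
d['r'] = 7+1 = 8 → {'f': 9, 'q': 6, 'e': 1, 'g': 4, 'r': 8, 'm': 5}
d['m'] = 5+5 = 10 → {'f': 9, 'q': 6, 'e': 1, 'g': 4, 'r': 8, 'm': 10}
d['f'] = d['q']+5 = 11 → {'f': 11, 'q': 6, 'e': 1, 'g': 4, 'r': 8, 'm': 10}

{'f': 11, 'q': 6, 'e': 1, 'g': 4, 'r': 8, 'm': 10}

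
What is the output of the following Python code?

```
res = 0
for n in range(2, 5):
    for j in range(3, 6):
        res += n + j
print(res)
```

n=2,j=3: res = 0+5 = 5
n=2,j=4: res = 5+6 = 11
n=2,j=5: res = 11+7 = 18
n=3,j=3: res = 18+6 = 24
n=3,j=4: res = 24+7 = 31
n=3,j=5: res = 31+8 = 39
n=4,j=3: res = 39+7 = 46
n=4,j=4: res = 46+8 = 54
n=4,j=5: res = 54+9 = 63

63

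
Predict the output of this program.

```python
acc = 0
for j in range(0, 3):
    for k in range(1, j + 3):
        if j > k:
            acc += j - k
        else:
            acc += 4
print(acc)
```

j=0,k=1: not 0>1, acc = 0+4 = 4
j=0,k=2: not 0>2, acc = 4+4 = 8
j=1,k=1: not 1>1, acc = 8+4 = 12
j=1,k=2: not 1>2, acc = 12+4 = 16
j=1,k=3: not 1>3, acc = 16+4 = 20
j=2,k=1: 2>1, acc = 20+1 = 21
j=2,k=2: not 2>2, acc = 21+4 = 25
j=2,k=3: not 2>3, acc = 25+4 = 29
j=2,k=4: not 2>4, acc = 29+4 = 33

33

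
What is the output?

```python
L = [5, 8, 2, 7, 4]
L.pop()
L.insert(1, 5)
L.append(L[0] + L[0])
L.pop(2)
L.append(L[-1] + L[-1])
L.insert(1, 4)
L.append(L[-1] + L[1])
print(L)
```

[5, 4, 5, 2, 7, 10, 20, 24]

pop() removes 4 → [5, 8, 2, 7]
insert 5 at 1 → [5, 5, 8, 2, 7]
append L[0]+L[0] = 5+5 = 10 → [5, 5, 8, 2, 7, 10]
pop(2) removes 8 → [5, 5, 2, 7, 10]
append L[-1]+L[-1] = 10+10 = 20 → [5, 5, 2, 7, 10, 20]
insert 4 at 1 → [5, 4, 5, 2, 7, 10, 20]
append L[-1]+L[1] = 20+4 = 24 → [5, 4, 5, 2, 7, 10, 20, 24]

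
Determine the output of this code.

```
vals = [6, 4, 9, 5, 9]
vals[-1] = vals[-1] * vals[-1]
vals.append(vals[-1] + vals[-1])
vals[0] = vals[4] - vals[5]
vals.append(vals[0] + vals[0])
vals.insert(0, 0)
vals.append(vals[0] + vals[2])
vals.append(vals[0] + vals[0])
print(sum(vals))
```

22

vals[-1] = vals[-1]*vals[-1] = 9*9 = 81 → [6, 4, 9, 5, 81]
append vals[-1]+vals[-1] = 81+81 = 162 → [6, 4, 9, 5, 81, 162]
vals[0] = vals[4]-vals[5] = 81-162 = -81 → [-81, 4, 9, 5, 81, 162]
append vals[0]+vals[0] = (-81)+(-81) = -162 → [-81, 4, 9, 5, 81, 162, -162]
insert 0 at 0 → [0, -81, 4, 9, 5, 81, 162, -162]
append vals[0]+vals[2] = 0+4 = 4 → [0, -81, 4, 9, 5, 81, 162, -162, 4]
append vals[0]+vals[0] = 0+0 = 0 → [0, -81, 4, 9, 5, 81, 162, -162, 4, 0]
sum = 22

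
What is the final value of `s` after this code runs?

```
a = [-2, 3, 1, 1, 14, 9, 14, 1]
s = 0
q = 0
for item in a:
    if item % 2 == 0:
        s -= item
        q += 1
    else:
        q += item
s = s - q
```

-44

item=-2: even, s = 0-(-2) = 2; q=1
item=3: not even; q=4
item=1: not even; q=5
item=1: not even; q=6
item=14: even, s = 2-14 = -12; q=7
item=9: not even; q=16
item=14: even, s = (-12)-14 = -26; q=17
item=1: not even; q=18
s-q = (-26)-18 = -44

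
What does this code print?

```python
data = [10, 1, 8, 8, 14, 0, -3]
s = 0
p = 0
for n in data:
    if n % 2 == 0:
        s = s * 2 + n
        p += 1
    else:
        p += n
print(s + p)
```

287

n=10: even, s = 0*2+10 = 10; p=1
n=1: not even; p=2
n=8: even, s = 10*2+8 = 28; p=3
n=8: even, s = 28*2+8 = 64; p=4
n=14: even, s = 64*2+14 = 142; p=5
n=0: even, s = 142*2+0 = 284; p=6
n=-3: not even; p=3
s+p = 284+3 = 287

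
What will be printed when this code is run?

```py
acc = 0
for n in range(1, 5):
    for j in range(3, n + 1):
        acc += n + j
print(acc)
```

21

n=3,j=3: acc = 0+6 = 6
n=4,j=3: acc = 6+7 = 13
n=4,j=4: acc = 13+8 = 21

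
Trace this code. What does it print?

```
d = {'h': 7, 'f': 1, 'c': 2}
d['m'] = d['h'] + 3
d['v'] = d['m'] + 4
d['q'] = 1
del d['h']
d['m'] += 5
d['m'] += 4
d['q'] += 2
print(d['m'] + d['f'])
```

d['m'] = d['h']+3 = 10 → {'h': 7, 'f': 1, 'c': 2, 'm': 10}
d['v'] = d['m']+4 = 14 → {'h': 7, 'f': 1, 'c': 2, 'm': 10, 'v': 14}
d['q'] = 1 → {'h': 7, 'f': 1, 'c': 2, 'm': 10, 'v': 14, 'q': 1}
del 'h' → {'f': 1, 'c': 2, 'm': 10, 'v': 14, 'q': 1}
d['m'] = 10+5 = 15 → {'f': 1, 'c': 2, 'm': 15, 'v': 14, 'q': 1}
d['m'] = 15+4 = 19 → {'f': 1, 'c': 2, 'm': 19, 'v': 14, 'q': 1}
d['q'] = 1+2 = 3 → {'f': 1, 'c': 2, 'm': 19, 'v': 14, 'q': 3}
d['m']+d['f'] = 19+1 = 20

20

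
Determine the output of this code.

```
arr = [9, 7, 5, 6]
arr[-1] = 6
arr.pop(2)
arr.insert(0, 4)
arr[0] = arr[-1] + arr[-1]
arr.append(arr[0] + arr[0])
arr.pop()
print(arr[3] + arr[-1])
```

arr[-1] = 6 → [9, 7, 5, 6]
pop(2) removes 5 → [9, 7, 6]
insert 4 at 0 → [4, 9, 7, 6]
arr[0] = arr[-1]+arr[-1] = 6+6 = 12 → [12, 9, 7, 6]
append arr[0]+arr[0] = 12+12 = 24 → [12, 9, 7, 6, 24]
pop() removes 24 → [12, 9, 7, 6]
arr[3]+arr[-1] = 6+6 = 12

12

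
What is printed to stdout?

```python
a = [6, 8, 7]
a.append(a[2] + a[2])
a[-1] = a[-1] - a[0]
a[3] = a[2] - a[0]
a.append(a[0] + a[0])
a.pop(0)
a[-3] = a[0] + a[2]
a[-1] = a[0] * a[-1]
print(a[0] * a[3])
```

768

append a[2]+a[2] = 7+7 = 14 → [6, 8, 7, 14]
a[-1] = a[-1]-a[0] = 14-6 = 8 → [6, 8, 7, 8]
a[3] = a[2]-a[0] = 7-6 = 1 → [6, 8, 7, 1]
append a[0]+a[0] = 6+6 = 12 → [6, 8, 7, 1, 12]
pop(0) removes 6 → [8, 7, 1, 12]
a[-3] = a[0]+a[2] = 8+1 = 9 → [8, 9, 1, 12]
a[-1] = a[0]*a[-1] = 8*12 = 96 → [8, 9, 1, 96]
a[0]*a[3] = 8*96 = 768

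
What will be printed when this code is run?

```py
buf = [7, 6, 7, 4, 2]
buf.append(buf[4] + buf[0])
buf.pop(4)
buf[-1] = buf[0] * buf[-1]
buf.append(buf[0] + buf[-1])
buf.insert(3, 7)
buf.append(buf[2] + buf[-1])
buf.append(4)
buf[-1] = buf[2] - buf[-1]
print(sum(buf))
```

244

append buf[4]+buf[0] = 2+7 = 9 → [7, 6, 7, 4, 2, 9]
pop(4) removes 2 → [7, 6, 7, 4, 9]
buf[-1] = buf[0]*buf[-1] = 7*9 = 63 → [7, 6, 7, 4, 63]
append buf[0]+buf[-1] = 7+63 = 70 → [7, 6, 7, 4, 63, 70]
insert 7 at 3 → [7, 6, 7, 7, 4, 63, 70]
append buf[2]+buf[-1] = 7+70 = 77 → [7, 6, 7, 7, 4, 63, 70, 77]
append 4 → [7, 6, 7, 7, 4, 63, 70, 77, 4]
buf[-1] = buf[2]-buf[-1] = 7-4 = 3 → [7, 6, 7, 7, 4, 63, 70, 77, 3]
sum = 244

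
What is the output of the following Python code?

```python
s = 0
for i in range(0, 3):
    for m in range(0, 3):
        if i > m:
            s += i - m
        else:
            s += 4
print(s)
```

i=0,m=0: not 0>0, s = 0+4 = 4
i=0,m=1: not 0>1, s = 4+4 = 8
i=0,m=2: not 0>2, s = 8+4 = 12
i=1,m=0: 1>0, s = 12+1 = 13
i=1,m=1: not 1>1, s = 13+4 = 17
i=1,m=2: not 1>2, s = 17+4 = 21
i=2,m=0: 2>0, s = 21+2 = 23
i=2,m=1: 2>1, s = 23+1 = 24
i=2,m=2: not 2>2, s = 24+4 = 28

28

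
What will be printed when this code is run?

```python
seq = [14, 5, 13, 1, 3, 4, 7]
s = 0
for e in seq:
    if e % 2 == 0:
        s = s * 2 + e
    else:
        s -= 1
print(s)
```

23

e=14: even, s = 0*2+14 = 14
e=5: not even, s = 14-1 = 13
e=13: not even, s = 13-1 = 12
e=1: not even, s = 12-1 = 11
e=3: not even, s = 11-1 = 10
e=4: even, s = 10*2+4 = 24
e=7: not even, s = 24-1 = 23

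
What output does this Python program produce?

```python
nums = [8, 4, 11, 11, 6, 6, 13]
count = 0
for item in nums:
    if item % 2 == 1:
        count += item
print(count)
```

35

item=8: not odd
item=4: not odd
item=11: odd, count = 0+11 = 11
item=11: odd, count = 11+11 = 22
item=6: not odd
item=6: not odd
item=13: odd, count = 22+13 = 35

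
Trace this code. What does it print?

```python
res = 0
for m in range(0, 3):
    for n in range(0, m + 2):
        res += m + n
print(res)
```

21

m=0,n=0: res = 0+0 = 0
m=0,n=1: res = 0+1 = 1
m=1,n=0: res = 1+1 = 2
m=1,n=1: res = 2+2 = 4
m=1,n=2: res = 4+3 = 7
m=2,n=0: res = 7+2 = 9
m=2,n=1: res = 9+3 = 12
m=2,n=2: res = 12+4 = 16
m=2,n=3: res = 16+5 = 21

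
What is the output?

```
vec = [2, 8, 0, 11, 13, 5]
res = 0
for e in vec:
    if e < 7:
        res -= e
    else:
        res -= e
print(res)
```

e=2: <7, res = 0-2 = -2
e=8: not <7, res = (-2)-8 = -10
e=0: <7, res = (-10)-0 = -10
e=11: not <7, res = (-10)-11 = -21
e=13: not <7, res = (-21)-13 = -34
e=5: <7, res = (-34)-5 = -39

-39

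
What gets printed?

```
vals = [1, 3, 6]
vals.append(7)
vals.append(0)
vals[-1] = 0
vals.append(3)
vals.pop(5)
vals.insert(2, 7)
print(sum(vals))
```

append 7 → [1, 3, 6, 7]
append 0 → [1, 3, 6, 7, 0]
vals[-1] = 0 → [1, 3, 6, 7, 0]
append 3 → [1, 3, 6, 7, 0, 3]
pop(5) removes 3 → [1, 3, 6, 7, 0]
insert 7 at 2 → [1, 3, 7, 6, 7, 0]
sum = 24

24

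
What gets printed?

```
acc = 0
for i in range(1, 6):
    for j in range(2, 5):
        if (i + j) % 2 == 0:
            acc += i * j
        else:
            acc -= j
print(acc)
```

i=1,j=2: odd sum, acc = 0-2 = -2
i=1,j=3: even sum, acc = (-2)+3 = 1
i=1,j=4: odd sum, acc = 1-4 = -3
i=2,j=2: even sum, acc = (-3)+4 = 1
i=2,j=3: odd sum, acc = 1-3 = -2
i=2,j=4: even sum, acc = (-2)+8 = 6
i=3,j=2: odd sum, acc = 6-2 = 4
i=3,j=3: even sum, acc = 4+9 = 13
i=3,j=4: odd sum, acc = 13-4 = 9
i=4,j=2: even sum, acc = 9+8 = 17
i=4,j=3: odd sum, acc = 17-3 = 14
i=4,j=4: even sum, acc = 14+16 = 30
i=5,j=2: odd sum, acc = 30-2 = 28
i=5,j=3: even sum, acc = 28+15 = 43
i=5,j=4: odd sum, acc = 43-4 = 39

39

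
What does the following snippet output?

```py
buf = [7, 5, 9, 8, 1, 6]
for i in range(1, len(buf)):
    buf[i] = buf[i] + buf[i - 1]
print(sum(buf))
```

135

i=1: buf[1] = 5+7 = 12 → [7, 12, 9, 8, 1, 6]
i=2: buf[2] = 9+12 = 21 → [7, 12, 21, 8, 1, 6]
i=3: buf[3] = 8+21 = 29 → [7, 12, 21, 29, 1, 6]
i=4: buf[4] = 1+29 = 30 → [7, 12, 21, 29, 30, 6]
i=5: buf[5] = 6+30 = 36 → [7, 12, 21, 29, 30, 36]
sum = 135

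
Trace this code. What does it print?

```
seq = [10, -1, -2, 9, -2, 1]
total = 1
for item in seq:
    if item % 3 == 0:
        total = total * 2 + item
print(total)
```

11

item=10: not %3==0
item=-1: not %3==0
item=-2: not %3==0
item=9: %3==0, total = 1*2+9 = 11
item=-2: not %3==0
item=1: not %3==0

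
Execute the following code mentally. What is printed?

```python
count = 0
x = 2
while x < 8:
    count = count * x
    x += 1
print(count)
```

x=2: count = 0*2 = 0
x=3: count = 0*3 = 0
x=4: count = 0*4 = 0
x=5: count = 0*5 = 0
x=6: count = 0*6 = 0
x=7: count = 0*7 = 0

0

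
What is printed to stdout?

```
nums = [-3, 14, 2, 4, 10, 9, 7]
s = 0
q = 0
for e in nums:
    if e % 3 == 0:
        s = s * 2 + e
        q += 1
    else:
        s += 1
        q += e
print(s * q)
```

468

e=-3: %3==0, s = 0*2+(-3) = -3; q=1
e=14: not %3==0, s = (-3)+1 = -2; q=15
e=2: not %3==0, s = (-2)+1 = -1; q=17
e=4: not %3==0, s = (-1)+1 = 0; q=21
e=10: not %3==0, s = 0+1 = 1; q=31
e=9: %3==0, s = 1*2+9 = 11; q=32
e=7: not %3==0, s = 11+1 = 12; q=39
s*q = 12*39 = 468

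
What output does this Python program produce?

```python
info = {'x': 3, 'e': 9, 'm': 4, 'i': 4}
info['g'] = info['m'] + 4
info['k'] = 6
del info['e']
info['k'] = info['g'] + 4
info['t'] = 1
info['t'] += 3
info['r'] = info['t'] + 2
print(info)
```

{'x': 3, 'm': 4, 'i': 4, 'g': 8, 'k': 12, 't': 4, 'r': 6}

info['g'] = info['m']+4 = 8 → {'x': 3, 'e': 9, 'm': 4, 'i': 4, 'g': 8}
info['k'] = 6 → {'x': 3, 'e': 9, 'm': 4, 'i': 4, 'g': 8, 'k': 6}
del 'e' → {'x': 3, 'm': 4, 'i': 4, 'g': 8, 'k': 6}
info['k'] = info['g']+4 = 12 → {'x': 3, 'm': 4, 'i': 4, 'g': 8, 'k': 12}
info['t'] = 1 → {'x': 3, 'm': 4, 'i': 4, 'g': 8, 'k': 12, 't': 1}
info['t'] = 1+3 = 4 → {'x': 3, 'm': 4, 'i': 4, 'g': 8, 'k': 12, 't': 4}
info['r'] = info['t']+2 = 6 → {'x': 3, 'm': 4, 'i': 4, 'g': 8, 'k': 12, 't': 4, 'r': 6}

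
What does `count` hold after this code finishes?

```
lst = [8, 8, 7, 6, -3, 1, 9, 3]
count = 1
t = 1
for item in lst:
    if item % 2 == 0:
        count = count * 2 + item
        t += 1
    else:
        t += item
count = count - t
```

41

item=8: even, count = 1*2+8 = 10; t=2
item=8: even, count = 10*2+8 = 28; t=3
item=7: not even; t=10
item=6: even, count = 28*2+6 = 62; t=11
item=-3: not even; t=8
item=1: not even; t=9
item=9: not even; t=18
item=3: not even; t=21
count-t = 62-21 = 41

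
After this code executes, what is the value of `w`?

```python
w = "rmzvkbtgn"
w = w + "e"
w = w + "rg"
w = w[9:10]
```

'e'

+ 'e' → 'rmzvkbtgne'
+ 'rg' → 'rmzvkbtgnerg'
slice [9:10] → 'e'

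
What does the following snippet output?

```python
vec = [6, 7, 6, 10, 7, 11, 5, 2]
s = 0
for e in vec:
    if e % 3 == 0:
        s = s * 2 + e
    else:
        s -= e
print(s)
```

-31

e=6: %3==0, s = 0*2+6 = 6
e=7: not %3==0, s = 6-7 = -1
e=6: %3==0, s = (-1)*2+6 = 4
e=10: not %3==0, s = 4-10 = -6
e=7: not %3==0, s = (-6)-7 = -13
e=11: not %3==0, s = (-13)-11 = -24
e=5: not %3==0, s = (-24)-5 = -29
e=2: not %3==0, s = (-29)-2 = -31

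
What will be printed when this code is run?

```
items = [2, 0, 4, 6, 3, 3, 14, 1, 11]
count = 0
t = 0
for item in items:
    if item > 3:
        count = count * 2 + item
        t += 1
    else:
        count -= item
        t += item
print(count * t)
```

item=2: not >3, count = 0-2 = -2; t=2
item=0: not >3, count = (-2)-0 = -2; t=2
item=4: >3, count = (-2)*2+4 = 0; t=3
item=6: >3, count = 0*2+6 = 6; t=4
item=3: not >3, count = 6-3 = 3; t=7
item=3: not >3, count = 3-3 = 0; t=10
item=14: >3, count = 0*2+14 = 14; t=11
item=1: not >3, count = 14-1 = 13; t=12
item=11: >3, count = 13*2+11 = 37; t=13
count*t = 37*13 = 481

481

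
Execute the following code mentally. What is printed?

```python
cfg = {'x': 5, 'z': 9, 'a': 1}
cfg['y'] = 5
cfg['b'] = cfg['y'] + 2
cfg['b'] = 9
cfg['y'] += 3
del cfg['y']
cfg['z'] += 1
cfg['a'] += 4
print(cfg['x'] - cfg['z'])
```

cfg['y'] = 5 → {'x': 5, 'z': 9, 'a': 1, 'y': 5}
cfg['b'] = cfg['y']+2 = 7 → {'x': 5, 'z': 9, 'a': 1, 'y': 5, 'b': 7}
cfg['b'] = 9 → {'x': 5, 'z': 9, 'a': 1, 'y': 5, 'b': 9}
cfg['y'] = 5+3 = 8 → {'x': 5, 'z': 9, 'a': 1, 'y': 8, 'b': 9}
del 'y' → {'x': 5, 'z': 9, 'a': 1, 'b': 9}
cfg['z'] = 9+1 = 10 → {'x': 5, 'z': 10, 'a': 1, 'b': 9}
cfg['a'] = 1+4 = 5 → {'x': 5, 'z': 10, 'a': 5, 'b': 9}
cfg['x']-cfg['z'] = 5-10 = -5

-5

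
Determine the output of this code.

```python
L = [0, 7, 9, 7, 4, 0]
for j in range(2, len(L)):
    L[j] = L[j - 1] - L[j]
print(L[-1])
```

-13

j=2: L[2] = 7-9 = -2 → [0, 7, -2, 7, 4, 0]
j=3: L[3] = (-2)-7 = -9 → [0, 7, -2, -9, 4, 0]
j=4: L[4] = (-9)-4 = -13 → [0, 7, -2, -9, -13, 0]
j=5: L[5] = (-13)-0 = -13 → [0, 7, -2, -9, -13, -13]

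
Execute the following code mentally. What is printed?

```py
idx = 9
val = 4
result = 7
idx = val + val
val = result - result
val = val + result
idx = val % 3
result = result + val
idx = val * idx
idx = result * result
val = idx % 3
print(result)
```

14

idx = 4+4 = 8
val = 7-7 = 0
val = 0+7 = 7
idx = 7%3 = 1
result = 7+7 = 14
idx = 7*1 = 7
idx = 14*14 = 196
val = 196%3 = 1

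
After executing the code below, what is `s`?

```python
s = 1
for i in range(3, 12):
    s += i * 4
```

i=3: s = 1+3*4 = 13
i=4: s = 13+4*4 = 29
i=5: s = 29+5*4 = 49
i=6: s = 49+6*4 = 73
i=7: s = 73+7*4 = 101
i=8: s = 101+8*4 = 133
i=9: s = 133+9*4 = 169
i=10: s = 169+10*4 = 209
i=11: s = 209+11*4 = 253

253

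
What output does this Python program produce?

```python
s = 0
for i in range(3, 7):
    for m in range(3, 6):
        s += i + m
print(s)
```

102

i=3,m=3: s = 0+6 = 6
i=3,m=4: s = 6+7 = 13
i=3,m=5: s = 13+8 = 21
i=4,m=3: s = 21+7 = 28
i=4,m=4: s = 28+8 = 36
i=4,m=5: s = 36+9 = 45
i=5,m=3: s = 45+8 = 53
i=5,m=4: s = 53+9 = 62
i=5,m=5: s = 62+10 = 72
i=6,m=3: s = 72+9 = 81
i=6,m=4: s = 81+10 = 91
i=6,m=5: s = 91+11 = 102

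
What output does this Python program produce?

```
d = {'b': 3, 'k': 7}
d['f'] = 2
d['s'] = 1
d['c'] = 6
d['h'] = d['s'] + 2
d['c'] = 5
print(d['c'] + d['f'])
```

7

d['f'] = 2 → {'b': 3, 'k': 7, 'f': 2}
d['s'] = 1 → {'b': 3, 'k': 7, 'f': 2, 's': 1}
d['c'] = 6 → {'b': 3, 'k': 7, 'f': 2, 's': 1, 'c': 6}
d['h'] = d['s']+2 = 3 → {'b': 3, 'k': 7, 'f': 2, 's': 1, 'c': 6, 'h': 3}
d['c'] = 5 → {'b': 3, 'k': 7, 'f': 2, 's': 1, 'c': 5, 'h': 3}
d['c']+d['f'] = 5+2 = 7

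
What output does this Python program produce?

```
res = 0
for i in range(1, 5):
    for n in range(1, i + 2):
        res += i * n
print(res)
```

105

i=1,n=1: res = 0+1 = 1
i=1,n=2: res = 1+2 = 3
i=2,n=1: res = 3+2 = 5
i=2,n=2: res = 5+4 = 9
i=2,n=3: res = 9+6 = 15
i=3,n=1: res = 15+3 = 18
i=3,n=2: res = 18+6 = 24
i=3,n=3: res = 24+9 = 33
i=3,n=4: res = 33+12 = 45
i=4,n=1: res = 45+4 = 49
i=4,n=2: res = 49+8 = 57
i=4,n=3: res = 57+12 = 69
i=4,n=4: res = 69+16 = 85
i=4,n=5: res = 85+20 = 105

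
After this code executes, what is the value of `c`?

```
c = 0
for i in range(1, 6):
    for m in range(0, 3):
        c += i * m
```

45

i=1,m=0: c = 0+0 = 0
i=1,m=1: c = 0+1 = 1
i=1,m=2: c = 1+2 = 3
i=2,m=0: c = 3+0 = 3
i=2,m=1: c = 3+2 = 5
i=2,m=2: c = 5+4 = 9
i=3,m=0: c = 9+0 = 9
i=3,m=1: c = 9+3 = 12
i=3,m=2: c = 12+6 = 18
i=4,m=0: c = 18+0 = 18
i=4,m=1: c = 18+4 = 22
i=4,m=2: c = 22+8 = 30
i=5,m=0: c = 30+0 = 30
i=5,m=1: c = 30+5 = 35
i=5,m=2: c = 35+10 = 45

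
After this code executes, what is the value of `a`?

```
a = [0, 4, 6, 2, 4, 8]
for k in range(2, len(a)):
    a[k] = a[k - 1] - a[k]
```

[0, 4, -2, -4, -8, -16]

k=2: a[2] = 4-6 = -2 → [0, 4, -2, 2, 4, 8]
k=3: a[3] = (-2)-2 = -4 → [0, 4, -2, -4, 4, 8]
k=4: a[4] = (-4)-4 = -8 → [0, 4, -2, -4, -8, 8]
k=5: a[5] = (-8)-8 = -16 → [0, 4, -2, -4, -8, -16]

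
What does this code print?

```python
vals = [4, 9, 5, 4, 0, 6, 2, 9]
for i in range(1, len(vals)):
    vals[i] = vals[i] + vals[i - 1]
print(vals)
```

[4, 13, 18, 22, 22, 28, 30, 39]

i=1: vals[1] = 9+4 = 13 → [4, 13, 5, 4, 0, 6, 2, 9]
i=2: vals[2] = 5+13 = 18 → [4, 13, 18, 4, 0, 6, 2, 9]
i=3: vals[3] = 4+18 = 22 → [4, 13, 18, 22, 0, 6, 2, 9]
i=4: vals[4] = 0+22 = 22 → [4, 13, 18, 22, 22, 6, 2, 9]
i=5: vals[5] = 6+22 = 28 → [4, 13, 18, 22, 22, 28, 2, 9]
i=6: vals[6] = 2+28 = 30 → [4, 13, 18, 22, 22, 28, 30, 9]
i=7: vals[7] = 9+30 = 39 → [4, 13, 18, 22, 22, 28, 30, 39]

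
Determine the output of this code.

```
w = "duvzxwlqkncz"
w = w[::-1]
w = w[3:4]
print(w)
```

reverse → 'zcnkqlwxzvud'
slice [3:4] → 'k'

k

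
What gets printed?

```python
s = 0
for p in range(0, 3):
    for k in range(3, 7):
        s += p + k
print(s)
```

p=0,k=3: s = 0+3 = 3
p=0,k=4: s = 3+4 = 7
p=0,k=5: s = 7+5 = 12
p=0,k=6: s = 12+6 = 18
p=1,k=3: s = 18+4 = 22
p=1,k=4: s = 22+5 = 27
p=1,k=5: s = 27+6 = 33
p=1,k=6: s = 33+7 = 40
p=2,k=3: s = 40+5 = 45
p=2,k=4: s = 45+6 = 51
p=2,k=5: s = 51+7 = 58
p=2,k=6: s = 58+8 = 66

66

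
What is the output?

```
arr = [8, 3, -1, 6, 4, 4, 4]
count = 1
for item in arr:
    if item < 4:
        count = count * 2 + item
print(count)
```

9

item=8: not <4
item=3: <4, count = 1*2+3 = 5
item=-1: <4, count = 5*2+(-1) = 9
item=6: not <4
item=4: not <4
item=4: not <4
item=4: not <4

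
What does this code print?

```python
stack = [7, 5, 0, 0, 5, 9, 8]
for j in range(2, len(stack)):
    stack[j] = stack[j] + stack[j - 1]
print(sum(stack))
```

78

j=2: stack[2] = 0+5 = 5 → [7, 5, 5, 0, 5, 9, 8]
j=3: stack[3] = 0+5 = 5 → [7, 5, 5, 5, 5, 9, 8]
j=4: stack[4] = 5+5 = 10 → [7, 5, 5, 5, 10, 9, 8]
j=5: stack[5] = 9+10 = 19 → [7, 5, 5, 5, 10, 19, 8]
j=6: stack[6] = 8+19 = 27 → [7, 5, 5, 5, 10, 19, 27]
sum = 78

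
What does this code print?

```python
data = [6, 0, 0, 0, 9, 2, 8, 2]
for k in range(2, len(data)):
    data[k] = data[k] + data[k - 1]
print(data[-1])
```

21

k=2: data[2] = 0+0 = 0 → [6, 0, 0, 0, 9, 2, 8, 2]
k=3: data[3] = 0+0 = 0 → [6, 0, 0, 0, 9, 2, 8, 2]
k=4: data[4] = 9+0 = 9 → [6, 0, 0, 0, 9, 2, 8, 2]
k=5: data[5] = 2+9 = 11 → [6, 0, 0, 0, 9, 11, 8, 2]
k=6: data[6] = 8+11 = 19 → [6, 0, 0, 0, 9, 11, 19, 2]
k=7: data[7] = 2+19 = 21 → [6, 0, 0, 0, 9, 11, 19, 21]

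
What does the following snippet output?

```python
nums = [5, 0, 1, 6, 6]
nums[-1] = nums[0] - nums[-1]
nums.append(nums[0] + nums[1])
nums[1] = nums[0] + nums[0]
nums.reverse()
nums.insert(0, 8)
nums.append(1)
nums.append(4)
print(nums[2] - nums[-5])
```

-2

nums[-1] = nums[0]-nums[-1] = 5-6 = -1 → [5, 0, 1, 6, -1]
append nums[0]+nums[1] = 5+0 = 5 → [5, 0, 1, 6, -1, 5]
nums[1] = nums[0]+nums[0] = 5+5 = 10 → [5, 10, 1, 6, -1, 5]
reverse → [5, -1, 6, 1, 10, 5]
insert 8 at 0 → [8, 5, -1, 6, 1, 10, 5]
append 1 → [8, 5, -1, 6, 1, 10, 5, 1]
append 4 → [8, 5, -1, 6, 1, 10, 5, 1, 4]
nums[2]-nums[-5] = (-1)-1 = -2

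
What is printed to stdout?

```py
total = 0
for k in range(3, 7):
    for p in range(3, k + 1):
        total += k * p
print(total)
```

k=3,p=3: total = 0+9 = 9
k=4,p=3: total = 9+12 = 21
k=4,p=4: total = 21+16 = 37
k=5,p=3: total = 37+15 = 52
k=5,p=4: total = 52+20 = 72
k=5,p=5: total = 72+25 = 97
k=6,p=3: total = 97+18 = 115
k=6,p=4: total = 115+24 = 139
k=6,p=5: total = 139+30 = 169
k=6,p=6: total = 169+36 = 205

205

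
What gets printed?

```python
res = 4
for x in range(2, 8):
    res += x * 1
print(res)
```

31

x=2: res = 4+2*1 = 6
x=3: res = 6+3*1 = 9
x=4: res = 9+4*1 = 13
x=5: res = 13+5*1 = 18
x=6: res = 18+6*1 = 24
x=7: res = 24+7*1 = 31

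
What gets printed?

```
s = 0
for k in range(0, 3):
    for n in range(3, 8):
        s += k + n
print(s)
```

90

k=0,n=3: s = 0+3 = 3
k=0,n=4: s = 3+4 = 7
k=0,n=5: s = 7+5 = 12
k=0,n=6: s = 12+6 = 18
k=0,n=7: s = 18+7 = 25
k=1,n=3: s = 25+4 = 29
k=1,n=4: s = 29+5 = 34
k=1,n=5: s = 34+6 = 40
k=1,n=6: s = 40+7 = 47
k=1,n=7: s = 47+8 = 55
k=2,n=3: s = 55+5 = 60
k=2,n=4: s = 60+6 = 66
k=2,n=5: s = 66+7 = 73
k=2,n=6: s = 73+8 = 81
k=2,n=7: s = 81+9 = 90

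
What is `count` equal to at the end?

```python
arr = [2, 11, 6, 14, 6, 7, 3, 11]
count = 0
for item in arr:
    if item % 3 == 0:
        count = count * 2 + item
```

item=2: not %3==0
item=11: not %3==0
item=6: %3==0, count = 0*2+6 = 6
item=14: not %3==0
item=6: %3==0, count = 6*2+6 = 18
item=7: not %3==0
item=3: %3==0, count = 18*2+3 = 39
item=11: not %3==0

39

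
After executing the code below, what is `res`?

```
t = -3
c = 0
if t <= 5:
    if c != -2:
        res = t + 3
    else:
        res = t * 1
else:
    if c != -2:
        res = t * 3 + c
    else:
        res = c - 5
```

0

t=-3, c=0
t <= 5 is True; c != -2 is True
→ res = t + 3 = 0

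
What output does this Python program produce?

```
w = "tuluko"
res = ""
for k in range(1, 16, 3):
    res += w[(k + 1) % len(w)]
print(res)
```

lolol

k=1: add w[2]='l' → 'l'
k=4: add w[5]='o' → 'lo'
k=7: add w[2]='l' → 'lol'
k=10: add w[5]='o' → 'lolo'
k=13: add w[2]='l' → 'lolol'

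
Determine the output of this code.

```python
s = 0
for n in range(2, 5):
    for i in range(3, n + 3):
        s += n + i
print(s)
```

66

n=2,i=3: s = 0+5 = 5
n=2,i=4: s = 5+6 = 11
n=3,i=3: s = 11+6 = 17
n=3,i=4: s = 17+7 = 24
n=3,i=5: s = 24+8 = 32
n=4,i=3: s = 32+7 = 39
n=4,i=4: s = 39+8 = 47
n=4,i=5: s = 47+9 = 56
n=4,i=6: s = 56+10 = 66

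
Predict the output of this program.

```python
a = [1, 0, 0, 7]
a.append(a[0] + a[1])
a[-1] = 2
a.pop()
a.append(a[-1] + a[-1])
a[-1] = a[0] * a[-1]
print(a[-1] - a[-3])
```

append a[0]+a[1] = 1+0 = 1 → [1, 0, 0, 7, 1]
a[-1] = 2 → [1, 0, 0, 7, 2]
pop() removes 2 → [1, 0, 0, 7]
append a[-1]+a[-1] = 7+7 = 14 → [1, 0, 0, 7, 14]
a[-1] = a[0]*a[-1] = 1*14 = 14 → [1, 0, 0, 7, 14]
a[-1]-a[-3] = 14-0 = 14

14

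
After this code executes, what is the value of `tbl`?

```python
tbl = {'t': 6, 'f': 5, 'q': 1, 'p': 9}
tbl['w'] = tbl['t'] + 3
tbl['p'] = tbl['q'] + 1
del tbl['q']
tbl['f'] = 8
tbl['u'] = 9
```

{'t': 6, 'f': 8, 'p': 2, 'w': 9, 'u': 9}

tbl['w'] = tbl['t']+3 = 9 → {'t': 6, 'f': 5, 'q': 1, 'p': 9, 'w': 9}
tbl['p'] = tbl['q']+1 = 2 → {'t': 6, 'f': 5, 'q': 1, 'p': 2, 'w': 9}
del 'q' → {'t': 6, 'f': 5, 'p': 2, 'w': 9}
tbl['f'] = 8 → {'t': 6, 'f': 8, 'p': 2, 'w': 9}
tbl['u'] = 9 → {'t': 6, 'f': 8, 'p': 2, 'w': 9, 'u': 9}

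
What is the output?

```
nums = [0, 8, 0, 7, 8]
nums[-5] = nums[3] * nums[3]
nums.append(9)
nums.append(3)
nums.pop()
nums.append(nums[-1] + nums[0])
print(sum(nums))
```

nums[-5] = nums[3]*nums[3] = 7*7 = 49 → [49, 8, 0, 7, 8]
append 9 → [49, 8, 0, 7, 8, 9]
append 3 → [49, 8, 0, 7, 8, 9, 3]
pop() removes 3 → [49, 8, 0, 7, 8, 9]
append nums[-1]+nums[0] = 9+49 = 58 → [49, 8, 0, 7, 8, 9, 58]
sum = 139

139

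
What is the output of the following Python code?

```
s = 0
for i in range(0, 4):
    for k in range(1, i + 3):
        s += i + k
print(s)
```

i=0,k=1: s = 0+1 = 1
i=0,k=2: s = 1+2 = 3
i=1,k=1: s = 3+2 = 5
i=1,k=2: s = 5+3 = 8
i=1,k=3: s = 8+4 = 12
i=2,k=1: s = 12+3 = 15
i=2,k=2: s = 15+4 = 19
i=2,k=3: s = 19+5 = 24
i=2,k=4: s = 24+6 = 30
i=3,k=1: s = 30+4 = 34
i=3,k=2: s = 34+5 = 39
i=3,k=3: s = 39+6 = 45
i=3,k=4: s = 45+7 = 52
i=3,k=5: s = 52+8 = 60

60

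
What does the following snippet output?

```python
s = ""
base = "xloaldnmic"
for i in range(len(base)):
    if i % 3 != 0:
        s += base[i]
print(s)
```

loldmi

i=0: skip
i=1: add 'l' → 'l'
i=2: add 'o' → 'lo'
i=3: skip
i=4: add 'l' → 'lol'
i=5: add 'd' → 'lold'
i=6: skip
i=7: add 'm' → 'loldm'
i=8: add 'i' → 'loldmi'
i=9: skip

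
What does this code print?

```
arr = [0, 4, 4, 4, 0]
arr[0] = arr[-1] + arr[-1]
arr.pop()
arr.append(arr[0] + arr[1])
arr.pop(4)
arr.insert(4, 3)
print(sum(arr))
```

arr[0] = arr[-1]+arr[-1] = 0+0 = 0 → [0, 4, 4, 4, 0]
pop() removes 0 → [0, 4, 4, 4]
append arr[0]+arr[1] = 0+4 = 4 → [0, 4, 4, 4, 4]
pop(4) removes 4 → [0, 4, 4, 4]
insert 3 at 4 → [0, 4, 4, 4, 3]
sum = 15

15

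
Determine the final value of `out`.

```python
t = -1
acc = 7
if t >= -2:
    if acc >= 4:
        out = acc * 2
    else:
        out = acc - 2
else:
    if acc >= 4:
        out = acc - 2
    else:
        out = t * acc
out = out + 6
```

20

t=-1, acc=7
t >= -2 is True; acc >= 4 is True
→ out = acc * 2 = 14
out = 14+6 = 20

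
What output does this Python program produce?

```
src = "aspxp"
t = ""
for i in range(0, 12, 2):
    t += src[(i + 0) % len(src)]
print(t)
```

i=0: add src[0]='a' → 'a'
i=2: add src[2]='p' → 'ap'
i=4: add src[4]='p' → 'app'
i=6: add src[1]='s' → 'apps'
i=8: add src[3]='x' → 'appsx'
i=10: add src[0]='a' → 'appsxa'

appsxa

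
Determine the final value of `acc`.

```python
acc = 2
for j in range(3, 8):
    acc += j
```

j=3: acc = 2+3 = 5
j=4: acc = 5+4 = 9
j=5: acc = 9+5 = 14
j=6: acc = 14+6 = 20
j=7: acc = 20+7 = 27

27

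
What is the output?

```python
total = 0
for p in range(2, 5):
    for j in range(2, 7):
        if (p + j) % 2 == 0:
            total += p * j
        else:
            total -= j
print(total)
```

68

p=2,j=2: even sum, total = 0+4 = 4
p=2,j=3: odd sum, total = 4-3 = 1
p=2,j=4: even sum, total = 1+8 = 9
p=2,j=5: odd sum, total = 9-5 = 4
p=2,j=6: even sum, total = 4+12 = 16
p=3,j=2: odd sum, total = 16-2 = 14
p=3,j=3: even sum, total = 14+9 = 23
p=3,j=4: odd sum, total = 23-4 = 19
p=3,j=5: even sum, total = 19+15 = 34
p=3,j=6: odd sum, total = 34-6 = 28
p=4,j=2: even sum, total = 28+8 = 36
p=4,j=3: odd sum, total = 36-3 = 33
p=4,j=4: even sum, total = 33+16 = 49
p=4,j=5: odd sum, total = 49-5 = 44
p=4,j=6: even sum, total = 44+24 = 68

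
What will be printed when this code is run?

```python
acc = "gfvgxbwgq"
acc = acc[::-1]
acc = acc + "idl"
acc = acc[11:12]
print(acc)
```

reverse → 'qgwbxgvfg'
+ 'idl' → 'qgwbxgvfgidl'
slice [11:12] → 'l'

l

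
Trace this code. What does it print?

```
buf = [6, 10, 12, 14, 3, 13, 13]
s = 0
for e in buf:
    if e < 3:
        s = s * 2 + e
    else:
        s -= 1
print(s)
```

e=6: not <3, s = 0-1 = -1
e=10: not <3, s = (-1)-1 = -2
e=12: not <3, s = (-2)-1 = -3
e=14: not <3, s = (-3)-1 = -4
e=3: not <3, s = (-4)-1 = -5
e=13: not <3, s = (-5)-1 = -6
e=13: not <3, s = (-6)-1 = -7

-7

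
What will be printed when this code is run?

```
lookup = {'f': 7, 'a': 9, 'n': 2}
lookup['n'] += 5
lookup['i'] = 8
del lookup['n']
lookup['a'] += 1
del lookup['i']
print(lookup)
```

lookup['n'] = 2+5 = 7 → {'f': 7, 'a': 9, 'n': 7}
lookup['i'] = 8 → {'f': 7, 'a': 9, 'n': 7, 'i': 8}
del 'n' → {'f': 7, 'a': 9, 'i': 8}
lookup['a'] = 9+1 = 10 → {'f': 7, 'a': 10, 'i': 8}
del 'i' → {'f': 7, 'a': 10}

{'f': 7, 'a': 10}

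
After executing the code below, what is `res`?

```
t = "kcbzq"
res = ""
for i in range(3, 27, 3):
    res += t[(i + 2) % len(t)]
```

i=3: add t[0]='k' → 'k'
i=6: add t[3]='z' → 'kz'
i=9: add t[1]='c' → 'kzc'
i=12: add t[4]='q' → 'kzcq'
i=15: add t[2]='b' → 'kzcqb'
i=18: add t[0]='k' → 'kzcqbk'
i=21: add t[3]='z' → 'kzcqbkz'
i=24: add t[1]='c' → 'kzcqbkzc'

'kzcqbkzc'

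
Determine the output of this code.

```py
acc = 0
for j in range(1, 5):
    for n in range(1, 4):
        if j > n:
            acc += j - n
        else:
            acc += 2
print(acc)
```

22

j=1,n=1: not 1>1, acc = 0+2 = 2
j=1,n=2: not 1>2, acc = 2+2 = 4
j=1,n=3: not 1>3, acc = 4+2 = 6
j=2,n=1: 2>1, acc = 6+1 = 7
j=2,n=2: not 2>2, acc = 7+2 = 9
j=2,n=3: not 2>3, acc = 9+2 = 11
j=3,n=1: 3>1, acc = 11+2 = 13
j=3,n=2: 3>2, acc = 13+1 = 14
j=3,n=3: not 3>3, acc = 14+2 = 16
j=4,n=1: 4>1, acc = 16+3 = 19
j=4,n=2: 4>2, acc = 19+2 = 21
j=4,n=3: 4>3, acc = 21+1 = 22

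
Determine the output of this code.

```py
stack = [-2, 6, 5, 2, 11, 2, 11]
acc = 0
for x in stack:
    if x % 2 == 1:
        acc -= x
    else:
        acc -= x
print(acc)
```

x=-2: not odd, acc = 0-(-2) = 2
x=6: not odd, acc = 2-6 = -4
x=5: odd, acc = (-4)-5 = -9
x=2: not odd, acc = (-9)-2 = -11
x=11: odd, acc = (-11)-11 = -22
x=2: not odd, acc = (-22)-2 = -24
x=11: odd, acc = (-24)-11 = -35

-35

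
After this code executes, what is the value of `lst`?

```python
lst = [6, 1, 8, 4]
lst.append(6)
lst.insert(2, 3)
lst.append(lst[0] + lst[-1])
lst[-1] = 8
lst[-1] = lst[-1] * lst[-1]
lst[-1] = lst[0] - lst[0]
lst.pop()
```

[6, 1, 3, 8, 4, 6]

append 6 → [6, 1, 8, 4, 6]
insert 3 at 2 → [6, 1, 3, 8, 4, 6]
append lst[0]+lst[-1] = 6+6 = 12 → [6, 1, 3, 8, 4, 6, 12]
lst[-1] = 8 → [6, 1, 3, 8, 4, 6, 8]
lst[-1] = lst[-1]*lst[-1] = 8*8 = 64 → [6, 1, 3, 8, 4, 6, 64]
lst[-1] = lst[0]-lst[0] = 6-6 = 0 → [6, 1, 3, 8, 4, 6, 0]
pop() removes 0 → [6, 1, 3, 8, 4, 6]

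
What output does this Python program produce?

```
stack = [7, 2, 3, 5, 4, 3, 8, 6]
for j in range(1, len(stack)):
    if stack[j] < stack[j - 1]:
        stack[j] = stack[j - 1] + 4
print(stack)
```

j=1: 2<7, stack[1] = 7+4 = 11 → [7, 11, 3, 5, 4, 3, 8, 6]
j=2: 3<11, stack[2] = 11+4 = 15 → [7, 11, 15, 5, 4, 3, 8, 6]
j=3: 5<15, stack[3] = 15+4 = 19 → [7, 11, 15, 19, 4, 3, 8, 6]
j=4: 4<19, stack[4] = 19+4 = 23 → [7, 11, 15, 19, 23, 3, 8, 6]
j=5: 3<23, stack[5] = 23+4 = 27 → [7, 11, 15, 19, 23, 27, 8, 6]
j=6: 8<27, stack[6] = 27+4 = 31 → [7, 11, 15, 19, 23, 27, 31, 6]
j=7: 6<31, stack[7] = 31+4 = 35 → [7, 11, 15, 19, 23, 27, 31, 35]

[7, 11, 15, 19, 23, 27, 31, 35]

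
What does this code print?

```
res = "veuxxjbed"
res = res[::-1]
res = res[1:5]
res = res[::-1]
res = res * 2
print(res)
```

reverse → 'debjxxuev'
slice [1:5] → 'ebjx'
reverse → 'xjbe'
repeat ×2 → 'xjbexjbe'

xjbexjbe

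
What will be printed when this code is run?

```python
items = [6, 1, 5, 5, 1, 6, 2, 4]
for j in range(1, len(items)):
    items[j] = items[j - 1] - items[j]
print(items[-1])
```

-18

j=1: items[1] = 6-1 = 5 → [6, 5, 5, 5, 1, 6, 2, 4]
j=2: items[2] = 5-5 = 0 → [6, 5, 0, 5, 1, 6, 2, 4]
j=3: items[3] = 0-5 = -5 → [6, 5, 0, -5, 1, 6, 2, 4]
j=4: items[4] = (-5)-1 = -6 → [6, 5, 0, -5, -6, 6, 2, 4]
j=5: items[5] = (-6)-6 = -12 → [6, 5, 0, -5, -6, -12, 2, 4]
j=6: items[6] = (-12)-2 = -14 → [6, 5, 0, -5, -6, -12, -14, 4]
j=7: items[7] = (-14)-4 = -18 → [6, 5, 0, -5, -6, -12, -14, -18]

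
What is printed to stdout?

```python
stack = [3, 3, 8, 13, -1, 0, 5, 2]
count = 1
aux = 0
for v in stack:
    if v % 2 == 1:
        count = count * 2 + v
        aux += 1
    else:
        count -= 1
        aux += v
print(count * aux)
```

2220

v=3: odd, count = 1*2+3 = 5; aux=1
v=3: odd, count = 5*2+3 = 13; aux=2
v=8: not odd, count = 13-1 = 12; aux=10
v=13: odd, count = 12*2+13 = 37; aux=11
v=-1: odd, count = 37*2+(-1) = 73; aux=12
v=0: not odd, count = 73-1 = 72; aux=12
v=5: odd, count = 72*2+5 = 149; aux=13
v=2: not odd, count = 149-1 = 148; aux=15
count*aux = 148*15 = 2220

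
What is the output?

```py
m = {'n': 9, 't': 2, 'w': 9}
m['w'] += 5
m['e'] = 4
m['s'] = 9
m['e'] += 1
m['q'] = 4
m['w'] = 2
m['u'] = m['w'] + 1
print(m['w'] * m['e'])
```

10

m['w'] = 9+5 = 14 → {'n': 9, 't': 2, 'w': 14}
m['e'] = 4 → {'n': 9, 't': 2, 'w': 14, 'e': 4}
m['s'] = 9 → {'n': 9, 't': 2, 'w': 14, 'e': 4, 's': 9}
m['e'] = 4+1 = 5 → {'n': 9, 't': 2, 'w': 14, 'e': 5, 's': 9}
m['q'] = 4 → {'n': 9, 't': 2, 'w': 14, 'e': 5, 's': 9, 'q': 4}
m['w'] = 2 → {'n': 9, 't': 2, 'w': 2, 'e': 5, 's': 9, 'q': 4}
m['u'] = m['w']+1 = 3 → {'n': 9, 't': 2, 'w': 2, 'e': 5, 's': 9, 'q': 4, 'u': 3}
m['w']*m['e'] = 2*5 = 10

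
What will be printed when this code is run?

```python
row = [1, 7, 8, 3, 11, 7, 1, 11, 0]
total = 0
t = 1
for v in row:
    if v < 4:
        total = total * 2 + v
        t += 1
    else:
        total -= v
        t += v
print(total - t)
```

v=1: <4, total = 0*2+1 = 1; t=2
v=7: not <4, total = 1-7 = -6; t=9
v=8: not <4, total = (-6)-8 = -14; t=17
v=3: <4, total = (-14)*2+3 = -25; t=18
v=11: not <4, total = (-25)-11 = -36; t=29
v=7: not <4, total = (-36)-7 = -43; t=36
v=1: <4, total = (-43)*2+1 = -85; t=37
v=11: not <4, total = (-85)-11 = -96; t=48
v=0: <4, total = (-96)*2+0 = -192; t=49
total-t = (-192)-49 = -241

-241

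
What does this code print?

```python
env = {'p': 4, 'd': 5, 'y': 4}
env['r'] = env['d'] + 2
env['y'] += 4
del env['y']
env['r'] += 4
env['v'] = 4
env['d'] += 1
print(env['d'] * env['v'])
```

env['r'] = env['d']+2 = 7 → {'p': 4, 'd': 5, 'y': 4, 'r': 7}
env['y'] = 4+4 = 8 → {'p': 4, 'd': 5, 'y': 8, 'r': 7}
del 'y' → {'p': 4, 'd': 5, 'r': 7}
env['r'] = 7+4 = 11 → {'p': 4, 'd': 5, 'r': 11}
env['v'] = 4 → {'p': 4, 'd': 5, 'r': 11, 'v': 4}
env['d'] = 5+1 = 6 → {'p': 4, 'd': 6, 'r': 11, 'v': 4}
env['d']*env['v'] = 6*4 = 24

24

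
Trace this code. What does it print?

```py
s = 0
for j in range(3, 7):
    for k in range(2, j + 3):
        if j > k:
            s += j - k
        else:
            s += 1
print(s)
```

32

j=3,k=2: 3>2, s = 0+1 = 1
j=3,k=3: not 3>3, s = 1+1 = 2
j=3,k=4: not 3>4, s = 2+1 = 3
j=3,k=5: not 3>5, s = 3+1 = 4
j=4,k=2: 4>2, s = 4+2 = 6
j=4,k=3: 4>3, s = 6+1 = 7
j=4,k=4: not 4>4, s = 7+1 = 8
j=4,k=5: not 4>5, s = 8+1 = 9
j=4,k=6: not 4>6, s = 9+1 = 10
j=5,k=2: 5>2, s = 10+3 = 13
j=5,k=3: 5>3, s = 13+2 = 15
j=5,k=4: 5>4, s = 15+1 = 16
j=5,k=5: not 5>5, s = 16+1 = 17
j=5,k=6: not 5>6, s = 17+1 = 18
j=5,k=7: not 5>7, s = 18+1 = 19
j=6,k=2: 6>2, s = 19+4 = 23
j=6,k=3: 6>3, s = 23+3 = 26
j=6,k=4: 6>4, s = 26+2 = 28
j=6,k=5: 6>5, s = 28+1 = 29
j=6,k=6: not 6>6, s = 29+1 = 30
j=6,k=7: not 6>7, s = 30+1 = 31
j=6,k=8: not 6>8, s = 31+1 = 32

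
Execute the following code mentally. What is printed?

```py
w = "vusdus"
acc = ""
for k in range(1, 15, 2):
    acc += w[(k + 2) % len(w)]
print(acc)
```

dsudsud

k=1: add w[3]='d' → 'd'
k=3: add w[5]='s' → 'ds'
k=5: add w[1]='u' → 'dsu'
k=7: add w[3]='d' → 'dsud'
k=9: add w[5]='s' → 'dsuds'
k=11: add w[1]='u' → 'dsudsu'
k=13: add w[3]='d' → 'dsudsud'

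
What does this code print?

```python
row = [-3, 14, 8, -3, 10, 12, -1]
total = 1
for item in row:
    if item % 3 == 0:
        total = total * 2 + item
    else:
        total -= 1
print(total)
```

-9

item=-3: %3==0, total = 1*2+(-3) = -1
item=14: not %3==0, total = (-1)-1 = -2
item=8: not %3==0, total = (-2)-1 = -3
item=-3: %3==0, total = (-3)*2+(-3) = -9
item=10: not %3==0, total = (-9)-1 = -10
item=12: %3==0, total = (-10)*2+12 = -8
item=-1: not %3==0, total = (-8)-1 = -9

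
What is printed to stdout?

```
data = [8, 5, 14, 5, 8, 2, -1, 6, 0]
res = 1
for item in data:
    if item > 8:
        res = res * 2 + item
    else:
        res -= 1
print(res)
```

6

item=8: not >8, res = 1-1 = 0
item=5: not >8, res = 0-1 = -1
item=14: >8, res = (-1)*2+14 = 12
item=5: not >8, res = 12-1 = 11
item=8: not >8, res = 11-1 = 10
item=2: not >8, res = 10-1 = 9
item=-1: not >8, res = 9-1 = 8
item=6: not >8, res = 8-1 = 7
item=0: not >8, res = 7-1 = 6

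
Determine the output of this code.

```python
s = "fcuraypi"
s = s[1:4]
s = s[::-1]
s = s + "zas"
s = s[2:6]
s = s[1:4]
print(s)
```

zas

slice [1:4] → 'cur'
reverse → 'ruc'
+ 'zas' → 'ruczas'
slice [2:6] → 'czas'
slice [1:4] → 'zas'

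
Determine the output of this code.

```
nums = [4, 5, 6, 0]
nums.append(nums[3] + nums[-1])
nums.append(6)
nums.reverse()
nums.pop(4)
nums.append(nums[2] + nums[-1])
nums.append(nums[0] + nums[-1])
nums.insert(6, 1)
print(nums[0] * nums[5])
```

24

append nums[3]+nums[-1] = 0+0 = 0 → [4, 5, 6, 0, 0]
append 6 → [4, 5, 6, 0, 0, 6]
reverse → [6, 0, 0, 6, 5, 4]
pop(4) removes 5 → [6, 0, 0, 6, 4]
append nums[2]+nums[-1] = 0+4 = 4 → [6, 0, 0, 6, 4, 4]
append nums[0]+nums[-1] = 6+4 = 10 → [6, 0, 0, 6, 4, 4, 10]
insert 1 at 6 → [6, 0, 0, 6, 4, 4, 1, 10]
nums[0]*nums[5] = 6*4 = 24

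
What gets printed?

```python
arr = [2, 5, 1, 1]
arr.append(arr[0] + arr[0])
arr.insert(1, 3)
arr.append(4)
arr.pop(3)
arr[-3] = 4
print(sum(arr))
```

22

append arr[0]+arr[0] = 2+2 = 4 → [2, 5, 1, 1, 4]
insert 3 at 1 → [2, 3, 5, 1, 1, 4]
append 4 → [2, 3, 5, 1, 1, 4, 4]
pop(3) removes 1 → [2, 3, 5, 1, 4, 4]
arr[-3] = 4 → [2, 3, 5, 4, 4, 4]
sum = 22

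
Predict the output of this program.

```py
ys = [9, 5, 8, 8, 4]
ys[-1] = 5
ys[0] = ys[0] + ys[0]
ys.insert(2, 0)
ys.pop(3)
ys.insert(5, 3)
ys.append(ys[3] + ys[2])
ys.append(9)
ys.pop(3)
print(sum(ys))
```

48

ys[-1] = 5 → [9, 5, 8, 8, 5]
ys[0] = ys[0]+ys[0] = 9+9 = 18 → [18, 5, 8, 8, 5]
insert 0 at 2 → [18, 5, 0, 8, 8, 5]
pop(3) removes 8 → [18, 5, 0, 8, 5]
insert 3 at 5 → [18, 5, 0, 8, 5, 3]
append ys[3]+ys[2] = 8+0 = 8 → [18, 5, 0, 8, 5, 3, 8]
append 9 → [18, 5, 0, 8, 5, 3, 8, 9]
pop(3) removes 8 → [18, 5, 0, 5, 3, 8, 9]
sum = 48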